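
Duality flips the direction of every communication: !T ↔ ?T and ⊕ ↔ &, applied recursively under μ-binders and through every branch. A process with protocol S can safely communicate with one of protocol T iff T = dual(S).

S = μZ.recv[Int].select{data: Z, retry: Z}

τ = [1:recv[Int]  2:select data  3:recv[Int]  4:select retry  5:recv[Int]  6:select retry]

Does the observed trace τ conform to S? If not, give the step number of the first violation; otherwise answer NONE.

[1] recv[Int]  ok  state: select{data: μZ.…, retry: μZ.…}
[2] select data  ok  state: μZ.…
[3] recv[Int]  ok  state: select{data: μZ.…, retry: μZ.…}
[4] select retry  ok  state: μZ.…
[5] recv[Int]  ok  state: select{data: μZ.…, retry: μZ.…}
[6] select retry  ok  state: μZ.…
trace exhausted — no violation

NONE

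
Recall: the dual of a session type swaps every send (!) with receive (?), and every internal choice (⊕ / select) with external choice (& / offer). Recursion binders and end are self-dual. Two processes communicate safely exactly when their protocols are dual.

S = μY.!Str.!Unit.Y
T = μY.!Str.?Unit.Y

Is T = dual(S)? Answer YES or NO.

μY vs μY  match (μ self-dual)
  !Str vs !Str  ✗ same direction on both sides — not dual

NO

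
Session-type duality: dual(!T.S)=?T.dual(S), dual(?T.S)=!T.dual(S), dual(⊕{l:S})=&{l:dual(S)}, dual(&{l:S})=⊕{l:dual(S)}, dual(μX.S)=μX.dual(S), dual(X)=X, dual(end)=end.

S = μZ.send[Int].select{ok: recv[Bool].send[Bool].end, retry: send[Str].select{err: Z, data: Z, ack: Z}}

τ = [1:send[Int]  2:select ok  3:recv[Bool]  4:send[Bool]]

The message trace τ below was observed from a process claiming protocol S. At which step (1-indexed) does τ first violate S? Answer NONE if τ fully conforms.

@1 send[Int]  match  residual = select{ok: recv[Bool].send[Bool].end, retry: send[Str].select{err: μZ.…, data: μZ.…, ack: μZ.…}}
@2 select ok  match  residual = recv[Bool].send[Bool].end
@3 recv[Bool]  match  residual = send[Bool].end
@4 send[Bool]  match  residual = end
trace exhausted — no violation

NONE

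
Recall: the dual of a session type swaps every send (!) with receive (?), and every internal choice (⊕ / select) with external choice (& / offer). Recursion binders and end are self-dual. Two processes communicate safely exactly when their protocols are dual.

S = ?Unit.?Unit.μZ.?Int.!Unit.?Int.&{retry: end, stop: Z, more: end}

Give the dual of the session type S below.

?Unit ↦ !Unit
  ?Unit ↦ !Unit
    μZ ↦ μZ  (binder kept)
      ?Int ↦ !Int
        !Unit ↦ ?Unit
          ?Int ↦ !Int
            &{retry,stop,more} ↦ ⊕{retry,stop,more}  (&→⊕)
              case retry:
                end self-dual
              case stop:
                Z self-dual
              case more:
                end self-dual

!Unit.!Unit.μZ.!Int.?Unit.!Int.⊕{retry: end, stop: Z, more: end}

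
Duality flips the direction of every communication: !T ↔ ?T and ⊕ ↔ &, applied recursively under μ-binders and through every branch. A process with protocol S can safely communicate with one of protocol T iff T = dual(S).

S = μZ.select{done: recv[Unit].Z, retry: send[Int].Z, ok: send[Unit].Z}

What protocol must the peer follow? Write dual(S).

μZ ↦ μZ  (rec unchanged)
  select{done,retry,ok} ↦ offer{done,retry,ok}  (⊕→&)
    • done:
      recv[Unit] ↦ send[Unit]
        Z self-dual
    • retry:
      send[Int] ↦ recv[Int]
        Z self-dual
    • ok:
      send[Unit] ↦ recv[Unit]
        Z self-dual

μZ.offer{done: send[Unit].Z, retry: recv[Int].Z, ok: recv[Unit].Z}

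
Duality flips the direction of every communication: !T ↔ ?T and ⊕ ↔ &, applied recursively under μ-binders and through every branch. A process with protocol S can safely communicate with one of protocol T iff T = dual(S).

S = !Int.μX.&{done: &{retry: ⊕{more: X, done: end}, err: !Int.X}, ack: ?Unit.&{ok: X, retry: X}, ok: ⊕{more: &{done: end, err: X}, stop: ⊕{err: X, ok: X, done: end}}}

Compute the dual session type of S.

!Int = ?Int
  μX = μX  (rec unchanged)
    &{done,ack,ok} = ⊕{done,ack,ok}  (offer→select)
      • done:
        &{retry,err} = ⊕{retry,err}  (offer→select)
          • retry:
            ⊕{more,done} = &{more,done}  (internal→external)
              • more:
                X ↦ X
              • done:
                end ↦ end
          • err:
            !Int = ?Int
              X ↦ X
      • ack:
        ?Unit = !Unit
          &{ok,retry} = ⊕{ok,retry}  (offer→select)
            • ok:
              X ↦ X
            • retry:
              X ↦ X
      • ok:
        ⊕{more,stop} = &{more,stop}  (internal→external)
          • more:
            &{done,err} = ⊕{done,err}  (offer→select)
              • done:
                end ↦ end
              • err:
                X ↦ X
          • stop:
            ⊕{err,ok,done} = &{err,ok,done}  (internal→external)
              • err:
                X ↦ X
              • ok:
                X ↦ X
              • done:
                end ↦ end

?Int.μX.⊕{done: ⊕{retry: &{more: X, done: end}, err: ?Int.X}, ack: !Unit.⊕{ok: X, retry: X}, ok: &{more: ⊕{done: end, err: X}, stop: &{err: X, ok: X, done: end}}}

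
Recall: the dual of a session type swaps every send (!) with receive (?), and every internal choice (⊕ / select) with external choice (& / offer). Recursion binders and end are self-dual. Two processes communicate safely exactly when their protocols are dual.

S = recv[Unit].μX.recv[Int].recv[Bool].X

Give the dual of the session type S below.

send[Unit].μX.send[Int].send[Bool].X

recv[Unit] → send[Unit]
  μX → μX  (μ self-dual)
    recv[Int] → send[Int]
      recv[Bool] → send[Bool]
        X ↦ X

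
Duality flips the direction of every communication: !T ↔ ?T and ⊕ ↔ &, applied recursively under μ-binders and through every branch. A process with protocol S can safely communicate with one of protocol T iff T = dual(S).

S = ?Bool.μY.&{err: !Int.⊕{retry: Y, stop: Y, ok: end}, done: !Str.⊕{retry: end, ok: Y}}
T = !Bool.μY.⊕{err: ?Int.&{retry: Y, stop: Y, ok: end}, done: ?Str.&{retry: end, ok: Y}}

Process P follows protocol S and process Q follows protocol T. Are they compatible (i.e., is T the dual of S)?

YES

?Bool | !Bool  ok
  μY | μY  ok (μ self-dual)
    &{err,done} | ⊕{err,done}  ok same labels
      case err:
        !Int | ?Int  ok
          ⊕{retry,stop,ok} | &{retry,stop,ok}  ok same labels
            case retry:
              Y | Y  ok
            case stop:
              Y | Y  ok
            case ok:
              end | end  ok
      case done:
        !Str | ?Str  ok
          ⊕{retry,ok} | &{retry,ok}  ok same labels
            case retry:
              end | end  ok
            case ok:
              Y | Y  ok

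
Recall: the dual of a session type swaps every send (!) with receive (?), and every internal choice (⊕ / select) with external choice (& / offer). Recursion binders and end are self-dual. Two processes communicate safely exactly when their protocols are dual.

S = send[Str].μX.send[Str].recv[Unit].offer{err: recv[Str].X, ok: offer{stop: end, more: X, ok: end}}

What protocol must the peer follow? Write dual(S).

recv[Str].μX.recv[Str].send[Unit].select{err: send[Str].X, ok: select{stop: end, more: X, ok: end}}

send[Str] = recv[Str]
  μX = μX  (binder kept)
    send[Str] = recv[Str]
      recv[Unit] = send[Unit]
        offer{err,ok} = select{err,ok}  (&→⊕)
          case err:
            recv[Str] = send[Str]
              dual(X) = X
          case ok:
            offer{stop,more,ok} = select{stop,more,ok}  (&→⊕)
              case stop:
                dual(end) = end
              case more:
                dual(X) = X
              case ok:
                dual(end) = end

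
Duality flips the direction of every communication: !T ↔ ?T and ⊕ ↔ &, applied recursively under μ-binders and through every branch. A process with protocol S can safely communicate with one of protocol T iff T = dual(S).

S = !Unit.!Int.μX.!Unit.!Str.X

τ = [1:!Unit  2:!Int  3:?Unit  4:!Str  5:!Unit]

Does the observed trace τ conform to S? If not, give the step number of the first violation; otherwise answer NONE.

[1] !Unit  match  cont: !Int.μX.…
[2] !Int  match  cont: μX.…
[3] got ?Unit, protocol expects !Unit  ✗

3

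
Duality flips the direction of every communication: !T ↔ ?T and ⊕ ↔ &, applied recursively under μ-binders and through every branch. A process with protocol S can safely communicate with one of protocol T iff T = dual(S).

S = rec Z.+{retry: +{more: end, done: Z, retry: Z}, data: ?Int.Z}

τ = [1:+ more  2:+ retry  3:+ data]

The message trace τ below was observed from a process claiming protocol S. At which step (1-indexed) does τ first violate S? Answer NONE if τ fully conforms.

step 1: got + more, protocol expects + retry or + data  ✗

1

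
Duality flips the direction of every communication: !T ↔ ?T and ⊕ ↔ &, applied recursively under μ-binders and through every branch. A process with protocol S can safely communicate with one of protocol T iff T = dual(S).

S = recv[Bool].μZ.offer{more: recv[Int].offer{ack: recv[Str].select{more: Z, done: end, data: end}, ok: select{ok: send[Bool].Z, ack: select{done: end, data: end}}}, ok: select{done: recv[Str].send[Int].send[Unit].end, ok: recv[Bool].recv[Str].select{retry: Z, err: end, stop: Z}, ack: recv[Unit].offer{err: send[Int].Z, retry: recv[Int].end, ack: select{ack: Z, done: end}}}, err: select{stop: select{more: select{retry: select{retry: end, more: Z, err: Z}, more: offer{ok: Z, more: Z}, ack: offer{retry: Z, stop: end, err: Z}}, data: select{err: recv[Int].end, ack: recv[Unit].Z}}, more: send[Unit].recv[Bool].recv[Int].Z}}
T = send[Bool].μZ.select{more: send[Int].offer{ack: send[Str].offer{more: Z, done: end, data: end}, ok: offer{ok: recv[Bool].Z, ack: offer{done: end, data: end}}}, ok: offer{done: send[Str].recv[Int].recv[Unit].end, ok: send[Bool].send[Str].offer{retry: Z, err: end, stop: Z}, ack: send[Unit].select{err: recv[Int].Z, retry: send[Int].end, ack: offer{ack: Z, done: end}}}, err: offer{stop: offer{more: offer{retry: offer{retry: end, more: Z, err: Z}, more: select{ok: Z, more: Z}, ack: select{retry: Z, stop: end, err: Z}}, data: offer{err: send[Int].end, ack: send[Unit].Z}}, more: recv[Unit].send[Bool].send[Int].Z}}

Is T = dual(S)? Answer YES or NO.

recv[Bool] vs send[Bool]  ✓
  μZ vs μZ  ✓ (rec unchanged)
    offer{more,ok,err} vs select{more,ok,err}  ✓ label sets agree
      • more:
        recv[Int] vs send[Int]  ✓
          offer{ack,ok} vs offer{ack,ok}  ✗ choice polarity not flipped — not dual

NO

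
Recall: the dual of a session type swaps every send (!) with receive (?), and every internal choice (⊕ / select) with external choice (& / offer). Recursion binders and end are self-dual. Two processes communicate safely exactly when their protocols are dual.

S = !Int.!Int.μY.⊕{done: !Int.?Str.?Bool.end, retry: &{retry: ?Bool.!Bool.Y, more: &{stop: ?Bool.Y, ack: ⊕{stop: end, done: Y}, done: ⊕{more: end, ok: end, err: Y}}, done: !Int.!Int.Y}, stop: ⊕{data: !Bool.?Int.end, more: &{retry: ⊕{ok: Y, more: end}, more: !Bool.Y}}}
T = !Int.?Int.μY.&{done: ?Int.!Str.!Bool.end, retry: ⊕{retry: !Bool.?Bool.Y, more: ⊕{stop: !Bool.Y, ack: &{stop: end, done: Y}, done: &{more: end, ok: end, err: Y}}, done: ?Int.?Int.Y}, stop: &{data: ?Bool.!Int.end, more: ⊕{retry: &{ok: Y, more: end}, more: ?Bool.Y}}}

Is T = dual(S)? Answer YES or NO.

!Int | !Int  ✗ same direction on both sides — not dual

NO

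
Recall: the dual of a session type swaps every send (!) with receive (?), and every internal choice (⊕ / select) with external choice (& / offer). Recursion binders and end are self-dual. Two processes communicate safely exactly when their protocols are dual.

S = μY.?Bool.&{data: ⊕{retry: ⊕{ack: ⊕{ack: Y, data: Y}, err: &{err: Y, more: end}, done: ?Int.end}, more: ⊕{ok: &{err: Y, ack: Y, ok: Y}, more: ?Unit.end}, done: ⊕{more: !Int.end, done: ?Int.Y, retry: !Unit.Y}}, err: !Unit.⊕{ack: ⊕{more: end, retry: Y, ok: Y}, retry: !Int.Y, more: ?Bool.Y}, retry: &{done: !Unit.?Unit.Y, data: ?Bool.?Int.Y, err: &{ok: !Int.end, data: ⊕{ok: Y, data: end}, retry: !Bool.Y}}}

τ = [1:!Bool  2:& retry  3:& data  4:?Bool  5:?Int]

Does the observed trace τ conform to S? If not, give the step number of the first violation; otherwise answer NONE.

@1 got !Bool, protocol expects ?Bool  ✗

1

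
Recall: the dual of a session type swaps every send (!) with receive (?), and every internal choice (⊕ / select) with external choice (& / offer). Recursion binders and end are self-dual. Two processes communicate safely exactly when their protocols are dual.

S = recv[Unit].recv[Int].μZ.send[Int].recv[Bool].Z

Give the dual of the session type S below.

recv[Unit] → send[Unit]
  recv[Int] → send[Int]
    μZ → μZ  (rec unchanged)
      send[Int] → recv[Int]
        recv[Bool] → send[Bool]
          Z ↦ Z

send[Unit].send[Int].μZ.recv[Int].send[Bool].Z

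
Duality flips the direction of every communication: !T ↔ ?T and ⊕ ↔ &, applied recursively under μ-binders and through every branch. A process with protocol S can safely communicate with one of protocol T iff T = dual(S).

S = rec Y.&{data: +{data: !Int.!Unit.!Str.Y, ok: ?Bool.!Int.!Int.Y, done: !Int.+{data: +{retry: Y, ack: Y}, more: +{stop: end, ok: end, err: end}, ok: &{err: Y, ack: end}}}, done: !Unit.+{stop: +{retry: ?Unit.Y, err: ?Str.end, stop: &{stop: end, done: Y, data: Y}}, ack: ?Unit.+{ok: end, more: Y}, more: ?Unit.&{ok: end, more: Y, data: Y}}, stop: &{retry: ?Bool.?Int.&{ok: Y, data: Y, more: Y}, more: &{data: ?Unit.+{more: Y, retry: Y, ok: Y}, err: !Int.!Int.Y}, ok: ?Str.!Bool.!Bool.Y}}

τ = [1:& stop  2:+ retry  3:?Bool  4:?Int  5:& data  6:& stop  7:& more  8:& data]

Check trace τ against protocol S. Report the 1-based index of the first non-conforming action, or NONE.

2

step 1: & stop  ok  now at &{retry: ?Bool.?Int.&{ok: rec Y.…, data: rec Y.…, more: rec Y.…}, more: &{data: ?Unit.+{more: rec Y.…, retry: rec Y.…, ok: rec Y.…}, err: !Int.!Int.rec Y.…}, ok: ?Str.!Bool.!Bool.rec Y.…}
step 2: got + retry, protocol expects & retry or & more or & ok  ✗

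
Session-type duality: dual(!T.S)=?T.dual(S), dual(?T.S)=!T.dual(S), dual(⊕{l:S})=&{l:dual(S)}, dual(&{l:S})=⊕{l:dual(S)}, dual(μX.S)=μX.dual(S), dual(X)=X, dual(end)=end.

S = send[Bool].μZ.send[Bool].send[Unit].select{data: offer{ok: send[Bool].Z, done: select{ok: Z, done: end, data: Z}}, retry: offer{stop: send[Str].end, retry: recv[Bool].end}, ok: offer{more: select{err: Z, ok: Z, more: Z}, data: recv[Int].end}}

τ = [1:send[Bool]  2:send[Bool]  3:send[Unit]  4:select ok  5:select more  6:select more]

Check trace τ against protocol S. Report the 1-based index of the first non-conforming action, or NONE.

5

step 1: send[Bool]  ok  cont: μZ.…
step 2: send[Bool]  ok  cont: send[Unit].select{data: offer{ok: send[Bool].μZ.…, done: select{ok: μZ.…, done: end, data: μZ.…}}, retry: offer{stop: send[Str].end, retry: recv[Bool].end}, ok: offer{more: select{err: μZ.…, ok: μZ.…, more: μZ.…}, data: recv[Int].end}}
step 3: send[Unit]  ok  cont: select{data: offer{ok: send[Bool].μZ.…, done: select{ok: μZ.…, done: end, data: μZ.…}}, retry: offer{stop: send[Str].end, retry: recv[Bool].end}, ok: offer{more: select{err: μZ.…, ok: μZ.…, more: μZ.…}, data: recv[Int].end}}
step 4: select ok  ok  cont: offer{more: select{err: μZ.…, ok: μZ.…, more: μZ.…}, data: recv[Int].end}
step 5: got select more, protocol expects offer more or offer data  ✗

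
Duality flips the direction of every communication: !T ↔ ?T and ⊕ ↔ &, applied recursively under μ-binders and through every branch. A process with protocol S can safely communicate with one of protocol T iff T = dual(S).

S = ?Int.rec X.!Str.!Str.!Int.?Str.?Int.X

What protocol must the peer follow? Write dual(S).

?Int → !Int
  rec X → rec X  (μ self-dual)
    !Str → ?Str
      !Str → ?Str
        !Int → ?Int
          ?Str → !Str
            ?Int → !Int
              X ↦ X

!Int.rec X.?Str.?Str.?Int.!Str.!Int.X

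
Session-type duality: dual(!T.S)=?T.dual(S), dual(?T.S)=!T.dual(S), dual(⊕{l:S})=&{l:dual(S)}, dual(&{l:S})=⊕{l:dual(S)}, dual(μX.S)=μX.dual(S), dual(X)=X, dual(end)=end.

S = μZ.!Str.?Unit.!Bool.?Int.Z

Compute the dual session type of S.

μZ = μZ  (μ self-dual)
  !Str = ?Str
    ?Unit = !Unit
      !Bool = ?Bool
        ?Int = !Int
          Z ↦ Z

μZ.?Str.!Unit.?Bool.!Int.Z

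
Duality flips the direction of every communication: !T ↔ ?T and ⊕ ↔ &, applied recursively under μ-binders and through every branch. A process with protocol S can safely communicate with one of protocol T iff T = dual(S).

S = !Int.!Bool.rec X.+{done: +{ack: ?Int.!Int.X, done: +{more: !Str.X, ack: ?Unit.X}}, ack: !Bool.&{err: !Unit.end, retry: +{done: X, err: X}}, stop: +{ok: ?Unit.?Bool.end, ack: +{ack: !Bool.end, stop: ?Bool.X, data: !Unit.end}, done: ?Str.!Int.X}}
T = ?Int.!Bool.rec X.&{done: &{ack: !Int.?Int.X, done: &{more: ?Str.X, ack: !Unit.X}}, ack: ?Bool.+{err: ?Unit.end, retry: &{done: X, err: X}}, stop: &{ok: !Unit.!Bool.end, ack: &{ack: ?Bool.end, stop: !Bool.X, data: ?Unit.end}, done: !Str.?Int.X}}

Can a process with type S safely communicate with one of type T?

!Int ‖ ?Int  match
  !Bool ‖ !Bool  ✗ same direction on both sides — not dual

NO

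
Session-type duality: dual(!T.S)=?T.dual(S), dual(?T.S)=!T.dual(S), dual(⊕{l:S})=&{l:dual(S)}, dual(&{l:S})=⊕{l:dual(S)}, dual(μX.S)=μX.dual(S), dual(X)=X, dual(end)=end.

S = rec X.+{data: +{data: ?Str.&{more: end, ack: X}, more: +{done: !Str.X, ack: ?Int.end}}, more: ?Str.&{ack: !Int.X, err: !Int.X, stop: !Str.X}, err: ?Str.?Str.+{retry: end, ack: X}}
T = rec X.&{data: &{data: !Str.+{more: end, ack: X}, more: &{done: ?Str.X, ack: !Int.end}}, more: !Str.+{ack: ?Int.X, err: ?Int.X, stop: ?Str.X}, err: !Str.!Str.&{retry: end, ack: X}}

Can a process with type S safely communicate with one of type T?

YES

rec X | rec X  ✓ (μ self-dual)
  +{data,more,err} | &{data,more,err}  ✓ labels match
    • data:
      +{data,more} | &{data,more}  ✓ labels match
        • data:
          ?Str | !Str  ✓
            &{more,ack} | +{more,ack}  ✓ labels match
              • more:
                end | end  ✓
              • ack:
                X | X  ✓
        • more:
          +{done,ack} | &{done,ack}  ✓ labels match
            • done:
              !Str | ?Str  ✓
                X | X  ✓
            • ack:
              ?Int | !Int  ✓
                end | end  ✓
    • more:
      ?Str | !Str  ✓
        &{ack,err,stop} | +{ack,err,stop}  ✓ labels match
          • ack:
            !Int | ?Int  ✓
              X | X  ✓
          • err:
            !Int | ?Int  ✓
              X | X  ✓
          • stop:
            !Str | ?Str  ✓
              X | X  ✓
    • err:
      ?Str | !Str  ✓
        ?Str | !Str  ✓
          +{retry,ack} | &{retry,ack}  ✓ labels match
            • retry:
              end | end  ✓
            • ack:
              X | X  ✓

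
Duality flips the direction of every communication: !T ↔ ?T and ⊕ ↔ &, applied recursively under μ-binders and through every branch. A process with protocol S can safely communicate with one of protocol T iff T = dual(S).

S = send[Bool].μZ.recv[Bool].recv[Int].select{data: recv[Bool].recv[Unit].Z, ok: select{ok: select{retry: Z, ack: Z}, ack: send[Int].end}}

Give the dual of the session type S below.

recv[Bool].μZ.send[Bool].send[Int].offer{data: send[Bool].send[Unit].Z, ok: offer{ok: offer{retry: Z, ack: Z}, ack: recv[Int].end}}

send[Bool] → recv[Bool]
  μZ → μZ  (μ self-dual)
    recv[Bool] → send[Bool]
      recv[Int] → send[Int]
        select{data,ok} → offer{data,ok}  (select→offer)
          • data:
            recv[Bool] → send[Bool]
              recv[Unit] → send[Unit]
                dual(Z) = Z
          • ok:
            select{ok,ack} → offer{ok,ack}  (select→offer)
              • ok:
                select{retry,ack} → offer{retry,ack}  (select→offer)
                  • retry:
                    dual(Z) = Z
                  • ack:
                    dual(Z) = Z
              • ack:
                send[Int] → recv[Int]
                  dual(end) = end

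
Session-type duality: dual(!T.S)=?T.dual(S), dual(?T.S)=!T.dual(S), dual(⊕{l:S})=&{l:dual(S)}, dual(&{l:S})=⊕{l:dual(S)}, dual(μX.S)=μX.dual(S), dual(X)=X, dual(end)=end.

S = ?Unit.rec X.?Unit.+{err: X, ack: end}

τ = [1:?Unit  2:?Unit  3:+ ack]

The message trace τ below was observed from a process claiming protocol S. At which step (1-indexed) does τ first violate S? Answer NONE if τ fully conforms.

NONE

[1] ?Unit  match  residual = rec X.…
[2] ?Unit  match  residual = +{err: rec X.…, ack: end}
[3] + ack  match  residual = end
τ conforms to S (length 3)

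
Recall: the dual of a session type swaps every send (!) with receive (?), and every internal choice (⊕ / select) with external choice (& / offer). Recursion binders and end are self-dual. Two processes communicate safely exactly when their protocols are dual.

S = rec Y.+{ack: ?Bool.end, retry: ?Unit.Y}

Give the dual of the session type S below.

rec Y = rec Y  (rec unchanged)
  +{ack,retry} = &{ack,retry}  (select→offer)
    case ack:
      ?Bool = !Bool
        dual(end) = end
    case retry:
      ?Unit = !Unit
        dual(Y) = Y

rec Y.&{ack: !Bool.end, retry: !Unit.Y}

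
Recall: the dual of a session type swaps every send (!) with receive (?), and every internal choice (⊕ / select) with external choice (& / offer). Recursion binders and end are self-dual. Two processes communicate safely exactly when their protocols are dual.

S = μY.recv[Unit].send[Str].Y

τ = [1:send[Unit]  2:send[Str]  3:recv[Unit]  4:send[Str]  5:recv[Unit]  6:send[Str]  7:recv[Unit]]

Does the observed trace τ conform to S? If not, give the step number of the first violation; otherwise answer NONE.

step 1: got send[Unit], protocol expects recv[Unit]  ✗

1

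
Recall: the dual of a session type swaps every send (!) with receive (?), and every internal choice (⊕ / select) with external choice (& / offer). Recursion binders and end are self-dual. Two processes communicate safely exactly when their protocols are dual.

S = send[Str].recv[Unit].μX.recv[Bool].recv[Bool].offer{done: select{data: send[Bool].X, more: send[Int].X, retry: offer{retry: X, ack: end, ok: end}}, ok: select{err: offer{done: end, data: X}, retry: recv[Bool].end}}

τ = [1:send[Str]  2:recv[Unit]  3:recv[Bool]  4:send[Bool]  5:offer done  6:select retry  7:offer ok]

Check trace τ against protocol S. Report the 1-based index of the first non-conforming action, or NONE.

step 1: send[Str]  ✓  residual = recv[Unit].μX.…
step 2: recv[Unit]  ✓  residual = μX.…
step 3: recv[Bool]  ✓  residual = recv[Bool].offer{done: select{data: send[Bool].μX.…, more: send[Int].μX.…, retry: offer{retry: μX.…, ack: end, ok: end}}, ok: select{err: offer{done: end, data: μX.…}, retry: recv[Bool].end}}
step 4: got send[Bool], protocol expects recv[Bool]  ✗

4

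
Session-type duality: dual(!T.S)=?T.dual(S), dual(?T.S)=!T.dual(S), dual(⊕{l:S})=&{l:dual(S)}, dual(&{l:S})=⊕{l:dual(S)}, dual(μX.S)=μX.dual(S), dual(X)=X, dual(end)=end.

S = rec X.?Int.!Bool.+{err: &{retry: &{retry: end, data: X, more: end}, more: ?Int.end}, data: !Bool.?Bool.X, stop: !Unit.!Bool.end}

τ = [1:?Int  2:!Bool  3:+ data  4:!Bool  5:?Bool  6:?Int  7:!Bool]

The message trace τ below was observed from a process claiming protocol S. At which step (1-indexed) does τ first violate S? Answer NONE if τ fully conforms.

NONE

[1] ?Int  match  residual = !Bool.+{err: &{retry: &{retry: end, data: rec X.…, more: end}, more: ?Int.end}, data: !Bool.?Bool.rec X.…, stop: !Unit.!Bool.end}
[2] !Bool  match  residual = +{err: &{retry: &{retry: end, data: rec X.…, more: end}, more: ?Int.end}, data: !Bool.?Bool.rec X.…, stop: !Unit.!Bool.end}
[3] + data  match  residual = !Bool.?Bool.rec X.…
[4] !Bool  match  residual = ?Bool.rec X.…
[5] ?Bool  match  residual = rec X.…
[6] ?Int  match  residual = !Bool.+{err: &{retry: &{retry: end, data: rec X.…, more: end}, more: ?Int.end}, data: !Bool.?Bool.rec X.…, stop: !Unit.!Bool.end}
[7] !Bool  match  residual = +{err: &{retry: &{retry: end, data: rec X.…, more: end}, more: ?Int.end}, data: !Bool.?Bool.rec X.…, stop: !Unit.!Bool.end}
τ conforms to S (length 7)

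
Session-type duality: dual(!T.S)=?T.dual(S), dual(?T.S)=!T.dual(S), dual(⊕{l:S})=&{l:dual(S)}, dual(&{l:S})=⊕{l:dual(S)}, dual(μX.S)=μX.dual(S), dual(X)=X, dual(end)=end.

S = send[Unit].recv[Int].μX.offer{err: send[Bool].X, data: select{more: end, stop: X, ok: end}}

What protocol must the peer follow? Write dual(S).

send[Unit] ↦ recv[Unit]
  recv[Int] ↦ send[Int]
    μX ↦ μX  (μ self-dual)
      offer{err,data} ↦ select{err,data}  (&→⊕)
        case err:
          send[Bool] ↦ recv[Bool]
            dual(X) = X
        case data:
          select{more,stop,ok} ↦ offer{more,stop,ok}  (⊕→&)
            case more:
              dual(end) = end
            case stop:
              dual(X) = X
            case ok:
              dual(end) = end

recv[Unit].send[Int].μX.select{err: recv[Bool].X, data: offer{more: end, stop: X, ok: end}}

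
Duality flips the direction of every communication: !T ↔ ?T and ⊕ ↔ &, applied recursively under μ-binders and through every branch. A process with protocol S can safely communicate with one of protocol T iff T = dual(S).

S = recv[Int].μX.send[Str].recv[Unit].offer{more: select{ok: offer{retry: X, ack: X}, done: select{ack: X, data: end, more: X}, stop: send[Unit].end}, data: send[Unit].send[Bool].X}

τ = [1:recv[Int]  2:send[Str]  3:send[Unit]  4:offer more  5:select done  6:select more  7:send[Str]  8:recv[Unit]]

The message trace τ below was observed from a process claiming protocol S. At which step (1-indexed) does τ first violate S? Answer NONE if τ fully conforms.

3

[1] recv[Int]  ok  residual = μX.…
[2] send[Str]  ok  residual = recv[Unit].offer{more: select{ok: offer{retry: μX.…, ack: μX.…}, done: select{ack: μX.…, data: end, more: μX.…}, stop: send[Unit].end}, data: send[Unit].send[Bool].μX.…}
[3] got send[Unit], protocol expects recv[Unit]  ✗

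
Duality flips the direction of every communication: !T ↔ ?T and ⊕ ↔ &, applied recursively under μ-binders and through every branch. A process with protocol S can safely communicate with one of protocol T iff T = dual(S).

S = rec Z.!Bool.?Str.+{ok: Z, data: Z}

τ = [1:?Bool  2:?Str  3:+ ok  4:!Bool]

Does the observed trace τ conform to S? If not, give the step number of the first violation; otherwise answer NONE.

1

step 1: got ?Bool, protocol expects !Bool  ✗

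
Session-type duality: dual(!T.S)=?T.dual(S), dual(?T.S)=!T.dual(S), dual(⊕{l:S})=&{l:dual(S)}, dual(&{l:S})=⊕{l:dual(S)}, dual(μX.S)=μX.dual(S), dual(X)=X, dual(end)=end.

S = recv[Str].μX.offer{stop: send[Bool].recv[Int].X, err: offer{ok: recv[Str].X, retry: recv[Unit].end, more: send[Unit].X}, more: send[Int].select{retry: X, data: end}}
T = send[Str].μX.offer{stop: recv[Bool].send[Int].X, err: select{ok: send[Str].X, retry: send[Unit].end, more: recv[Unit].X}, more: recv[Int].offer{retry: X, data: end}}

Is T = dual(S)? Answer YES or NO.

recv[Str] vs send[Str]  ok
  μX vs μX  ok (μ self-dual)
    offer{stop,err,more} vs offer{stop,err,more}  ✗ choice polarity not flipped — not dual

NO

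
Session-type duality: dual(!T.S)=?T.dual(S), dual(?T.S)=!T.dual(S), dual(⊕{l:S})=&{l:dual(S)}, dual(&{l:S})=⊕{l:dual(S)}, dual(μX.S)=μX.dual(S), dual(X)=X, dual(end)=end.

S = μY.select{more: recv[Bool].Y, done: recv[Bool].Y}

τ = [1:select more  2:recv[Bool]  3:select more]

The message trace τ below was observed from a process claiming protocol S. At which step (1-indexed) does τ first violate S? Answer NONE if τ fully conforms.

@1 select more  ✓  residual = recv[Bool].μY.…
@2 recv[Bool]  ✓  residual = μY.…
@3 select more  ✓  residual = recv[Bool].μY.…
trace exhausted — no violation

NONE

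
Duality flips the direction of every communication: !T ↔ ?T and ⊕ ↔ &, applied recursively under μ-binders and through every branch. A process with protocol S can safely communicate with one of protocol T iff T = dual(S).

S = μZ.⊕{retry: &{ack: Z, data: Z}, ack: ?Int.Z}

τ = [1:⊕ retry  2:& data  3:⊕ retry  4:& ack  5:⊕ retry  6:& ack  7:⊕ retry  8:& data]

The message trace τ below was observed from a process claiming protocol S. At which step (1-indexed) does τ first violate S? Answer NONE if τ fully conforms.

@1 ⊕ retry  ✓  now at &{ack: μZ.…, data: μZ.…}
@2 & data  ✓  now at μZ.…
@3 ⊕ retry  ✓  now at &{ack: μZ.…, data: μZ.…}
@4 & ack  ✓  now at μZ.…
@5 ⊕ retry  ✓  now at &{ack: μZ.…, data: μZ.…}
@6 & ack  ✓  now at μZ.…
@7 ⊕ retry  ✓  now at &{ack: μZ.…, data: μZ.…}
@8 & data  ✓  now at μZ.…
trace exhausted — no violation

NONE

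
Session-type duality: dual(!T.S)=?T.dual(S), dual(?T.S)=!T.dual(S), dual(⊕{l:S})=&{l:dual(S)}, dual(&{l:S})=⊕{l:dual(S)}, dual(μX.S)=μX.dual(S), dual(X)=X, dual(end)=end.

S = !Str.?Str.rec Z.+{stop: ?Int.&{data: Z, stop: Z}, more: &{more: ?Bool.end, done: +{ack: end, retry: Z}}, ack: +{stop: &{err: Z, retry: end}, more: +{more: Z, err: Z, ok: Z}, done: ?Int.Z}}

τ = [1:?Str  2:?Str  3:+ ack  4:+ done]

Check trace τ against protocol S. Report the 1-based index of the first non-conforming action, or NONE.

step 1: got ?Str, protocol expects !Str  ✗

1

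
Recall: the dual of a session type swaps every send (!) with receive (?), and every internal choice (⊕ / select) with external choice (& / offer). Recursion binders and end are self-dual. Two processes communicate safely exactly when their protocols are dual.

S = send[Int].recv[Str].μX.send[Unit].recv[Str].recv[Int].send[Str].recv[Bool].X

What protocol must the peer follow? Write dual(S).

send[Int] = recv[Int]
  recv[Str] = send[Str]
    μX = μX  (μ self-dual)
      send[Unit] = recv[Unit]
        recv[Str] = send[Str]
          recv[Int] = send[Int]
            send[Str] = recv[Str]
              recv[Bool] = send[Bool]
                X self-dual

recv[Int].send[Str].μX.recv[Unit].send[Str].send[Int].recv[Str].send[Bool].X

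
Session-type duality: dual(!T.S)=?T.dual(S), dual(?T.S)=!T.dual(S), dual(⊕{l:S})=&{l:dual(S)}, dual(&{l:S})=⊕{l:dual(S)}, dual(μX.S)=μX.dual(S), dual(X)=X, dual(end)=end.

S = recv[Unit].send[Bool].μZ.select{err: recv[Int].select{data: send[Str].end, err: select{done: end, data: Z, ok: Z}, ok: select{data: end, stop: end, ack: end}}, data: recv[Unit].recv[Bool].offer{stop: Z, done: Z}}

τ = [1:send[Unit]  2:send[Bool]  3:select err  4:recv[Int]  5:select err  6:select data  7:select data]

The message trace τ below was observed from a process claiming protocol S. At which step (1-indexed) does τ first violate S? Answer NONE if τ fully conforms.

1

[1] got send[Unit], protocol expects recv[Unit]  ✗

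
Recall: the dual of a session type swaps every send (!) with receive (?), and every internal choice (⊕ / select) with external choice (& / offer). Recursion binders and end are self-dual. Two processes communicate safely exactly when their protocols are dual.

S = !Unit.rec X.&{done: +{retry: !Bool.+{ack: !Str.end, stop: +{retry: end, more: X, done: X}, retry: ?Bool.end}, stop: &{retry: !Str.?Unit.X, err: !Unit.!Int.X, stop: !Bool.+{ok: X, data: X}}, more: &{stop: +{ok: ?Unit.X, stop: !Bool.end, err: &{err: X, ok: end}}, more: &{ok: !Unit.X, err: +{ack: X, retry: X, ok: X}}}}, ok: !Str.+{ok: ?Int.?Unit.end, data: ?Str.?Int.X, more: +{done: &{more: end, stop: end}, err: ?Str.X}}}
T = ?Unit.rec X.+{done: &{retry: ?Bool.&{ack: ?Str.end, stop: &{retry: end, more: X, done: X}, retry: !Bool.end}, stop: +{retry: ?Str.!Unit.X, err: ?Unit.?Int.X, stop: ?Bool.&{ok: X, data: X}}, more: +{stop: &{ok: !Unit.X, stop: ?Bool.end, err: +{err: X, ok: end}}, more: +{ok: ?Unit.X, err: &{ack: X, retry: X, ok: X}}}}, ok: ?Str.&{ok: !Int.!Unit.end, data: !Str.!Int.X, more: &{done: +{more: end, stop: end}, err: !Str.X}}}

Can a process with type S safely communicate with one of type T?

!Unit ‖ ?Unit  match
  rec X ‖ rec X  match (binder kept)
    &{done,ok} ‖ +{done,ok}  match label sets agree
      case done:
        +{retry,stop,more} ‖ &{retry,stop,more}  match label sets agree
          case retry:
            !Bool ‖ ?Bool  match
              +{ack,stop,retry} ‖ &{ack,stop,retry}  match label sets agree
                case ack:
                  !Str ‖ ?Str  match
                    end ‖ end  match
                case stop:
                  +{retry,more,done} ‖ &{retry,more,done}  match label sets agree
                    case retry:
                      end ‖ end  match
                    case more:
                      X ‖ X  match
                    case done:
                      X ‖ X  match
                case retry:
                  ?Bool ‖ !Bool  match
                    end ‖ end  match
          case stop:
            &{retry,err,stop} ‖ +{retry,err,stop}  match label sets agree
              case retry:
                !Str ‖ ?Str  match
                  ?Unit ‖ !Unit  match
                    X ‖ X  match
              case err:
                !Unit ‖ ?Unit  match
                  !Int ‖ ?Int  match
                    X ‖ X  match
              case stop:
                !Bool ‖ ?Bool  match
                  +{ok,data} ‖ &{ok,data}  match label sets agree
                    case ok:
                      X ‖ X  match
                    case data:
                      X ‖ X  match
          case more:
            &{stop,more} ‖ +{stop,more}  match label sets agree
              case stop:
                +{ok,stop,err} ‖ &{ok,stop,err}  match label sets agree
                  case ok:
                    ?Unit ‖ !Unit  match
                      X ‖ X  match
                  case stop:
                    !Bool ‖ ?Bool  match
                      end ‖ end  match
                  case err:
                    &{err,ok} ‖ +{err,ok}  match label sets agree
                      case err:
                        X ‖ X  match
                      case ok:
                        end ‖ end  match
              case more:
                &{ok,err} ‖ +{ok,err}  match label sets agree
                  case ok:
                    !Unit ‖ ?Unit  match
                      X ‖ X  match
                  case err:
                    +{ack,retry,ok} ‖ &{ack,retry,ok}  match label sets agree
                      case ack:
                        X ‖ X  match
                      case retry:
                        X ‖ X  match
                      case ok:
                        X ‖ X  match
      case ok:
        !Str ‖ ?Str  match
          +{ok,data,more} ‖ &{ok,data,more}  match label sets agree
            case ok:
              ?Int ‖ !Int  match
                ?Unit ‖ !Unit  match
                  end ‖ end  match
            case data:
              ?Str ‖ !Str  match
                ?Int ‖ !Int  match
                  X ‖ X  match
            case more:
              +{done,err} ‖ &{done,err}  match label sets agree
                case done:
                  &{more,stop} ‖ +{more,stop}  match label sets agree
                    case more:
                      end ‖ end  match
                    case stop:
                      end ‖ end  match
                case err:
                  ?Str ‖ !Str  match
                    X ‖ X  match

YES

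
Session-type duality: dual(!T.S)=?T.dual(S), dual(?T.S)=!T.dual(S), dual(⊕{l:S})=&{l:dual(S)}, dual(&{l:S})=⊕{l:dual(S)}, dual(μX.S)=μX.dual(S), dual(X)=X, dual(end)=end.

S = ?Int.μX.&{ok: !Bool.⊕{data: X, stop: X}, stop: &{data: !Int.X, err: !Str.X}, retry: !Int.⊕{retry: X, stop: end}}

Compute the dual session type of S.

!Int.μX.⊕{ok: ?Bool.&{data: X, stop: X}, stop: ⊕{data: ?Int.X, err: ?Str.X}, retry: ?Int.&{retry: X, stop: end}}

?Int → !Int
  μX → μX  (binder kept)
    &{ok,stop,retry} → ⊕{ok,stop,retry}  (external→internal)
      [ok]
        !Bool → ?Bool
          ⊕{data,stop} → &{data,stop}  (⊕→&)
            [data]
              dual(X) = X
            [stop]
              dual(X) = X
      [stop]
        &{data,err} → ⊕{data,err}  (external→internal)
          [data]
            !Int → ?Int
              dual(X) = X
          [err]
            !Str → ?Str
              dual(X) = X
      [retry]
        !Int → ?Int
          ⊕{retry,stop} → &{retry,stop}  (⊕→&)
            [retry]
              dual(X) = X
            [stop]
              dual(end) = end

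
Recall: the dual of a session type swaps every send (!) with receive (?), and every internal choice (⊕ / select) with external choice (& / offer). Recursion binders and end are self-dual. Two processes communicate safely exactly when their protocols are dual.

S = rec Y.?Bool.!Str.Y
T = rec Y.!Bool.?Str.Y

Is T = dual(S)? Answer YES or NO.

YES

rec Y ‖ rec Y  ok (rec unchanged)
  ?Bool ‖ !Bool  ok
    !Str ‖ ?Str  ok
      Y ‖ Y  ok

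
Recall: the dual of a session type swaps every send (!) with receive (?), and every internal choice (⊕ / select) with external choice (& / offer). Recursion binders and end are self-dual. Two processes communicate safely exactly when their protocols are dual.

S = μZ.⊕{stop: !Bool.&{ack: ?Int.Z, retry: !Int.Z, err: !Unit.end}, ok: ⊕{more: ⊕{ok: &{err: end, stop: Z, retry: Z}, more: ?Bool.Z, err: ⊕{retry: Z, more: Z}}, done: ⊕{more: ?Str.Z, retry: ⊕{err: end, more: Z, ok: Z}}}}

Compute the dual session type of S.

μZ.&{stop: ?Bool.⊕{ack: !Int.Z, retry: ?Int.Z, err: ?Unit.end}, ok: &{more: &{ok: ⊕{err: end, stop: Z, retry: Z}, more: !Bool.Z, err: &{retry: Z, more: Z}}, done: &{more: !Str.Z, retry: &{err: end, more: Z, ok: Z}}}}

μZ → μZ  (binder kept)
  ⊕{stop,ok} → &{stop,ok}  (internal→external)
    • stop:
      !Bool → ?Bool
        &{ack,retry,err} → ⊕{ack,retry,err}  (offer→select)
          • ack:
            ?Int → !Int
              Z ↦ Z
          • retry:
            !Int → ?Int
              Z ↦ Z
          • err:
            !Unit → ?Unit
              end ↦ end
    • ok:
      ⊕{more,done} → &{more,done}  (internal→external)
        • more:
          ⊕{ok,more,err} → &{ok,more,err}  (internal→external)
            • ok:
              &{err,stop,retry} → ⊕{err,stop,retry}  (offer→select)
                • err:
                  end ↦ end
                • stop:
                  Z ↦ Z
                • retry:
                  Z ↦ Z
            • more:
              ?Bool → !Bool
                Z ↦ Z
            • err:
              ⊕{retry,more} → &{retry,more}  (internal→external)
                • retry:
                  Z ↦ Z
                • more:
                  Z ↦ Z
        • done:
          ⊕{more,retry} → &{more,retry}  (internal→external)
            • more:
              ?Str → !Str
                Z ↦ Z
            • retry:
              ⊕{err,more,ok} → &{err,more,ok}  (internal→external)
                • err:
                  end ↦ end
                • more:
                  Z ↦ Z
                • ok:
                  Z ↦ Z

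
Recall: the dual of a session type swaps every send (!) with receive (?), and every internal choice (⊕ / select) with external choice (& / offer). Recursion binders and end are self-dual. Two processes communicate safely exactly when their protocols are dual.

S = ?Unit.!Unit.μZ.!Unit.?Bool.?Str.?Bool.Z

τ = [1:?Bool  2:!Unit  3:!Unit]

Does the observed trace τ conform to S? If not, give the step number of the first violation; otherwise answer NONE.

1

step 1: got ?Bool, protocol expects ?Unit  ✗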